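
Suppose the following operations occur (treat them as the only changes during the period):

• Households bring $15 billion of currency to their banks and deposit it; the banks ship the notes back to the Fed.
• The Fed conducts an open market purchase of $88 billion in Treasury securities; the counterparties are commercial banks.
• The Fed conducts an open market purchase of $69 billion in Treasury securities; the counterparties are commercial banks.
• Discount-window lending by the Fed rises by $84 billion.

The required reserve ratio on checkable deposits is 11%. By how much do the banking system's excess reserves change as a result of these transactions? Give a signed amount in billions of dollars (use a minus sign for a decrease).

Currency deposit $15 billion: reserves +$15B, deposits +$15B.
OMO purchase (from banks) $88 billion: reserves +$88B, deposits 0.
OMO purchase (from banks) $69 billion: reserves +$69B, deposits 0.
Discount-window loan $84 billion: reserves +$84B, deposits 0.
Totals: Δreserves = +$256B, Δdeposits = +$15B.
Δrequired reserves = 11% × +$15B = +$1.65B.
Δexcess reserves = Δreserves − Δrequired = +$256B − (+$1.65B) = +$254.35 billion.

+$254.35 billion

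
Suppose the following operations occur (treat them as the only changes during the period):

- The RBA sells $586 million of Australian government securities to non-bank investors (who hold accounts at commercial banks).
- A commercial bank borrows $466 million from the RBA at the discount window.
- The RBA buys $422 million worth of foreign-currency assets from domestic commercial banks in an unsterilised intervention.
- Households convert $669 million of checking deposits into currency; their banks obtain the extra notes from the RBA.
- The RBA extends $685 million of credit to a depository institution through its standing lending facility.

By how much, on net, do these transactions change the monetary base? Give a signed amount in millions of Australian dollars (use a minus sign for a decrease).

+$987 million

Asset sale (to non-banks) $586 million: RBA balance sheet contracts → −$586M.
Discount-window loan $466 million: RBA balance sheet expands → +$466M.
FX purchase $422 million: RBA balance sheet expands → +$422M.
Currency withdrawal $669 million: just a shift between currency and reserves — both are base money → 0.
Discount-window loan $685 million: RBA balance sheet expands → +$685M.
Net: −586 + 466 + 422 + 0 + 685 = +$987 million.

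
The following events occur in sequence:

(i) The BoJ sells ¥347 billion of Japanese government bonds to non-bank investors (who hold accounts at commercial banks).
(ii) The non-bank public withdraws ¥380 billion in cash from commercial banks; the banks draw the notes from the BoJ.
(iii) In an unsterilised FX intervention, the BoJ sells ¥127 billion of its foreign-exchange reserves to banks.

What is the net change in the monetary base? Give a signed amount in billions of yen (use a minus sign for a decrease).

Asset sale (to non-banks) ¥347 billion: BoJ balance sheet contracts → −¥347B.
Currency withdrawal ¥380 billion: just a shift between currency and reserves — both are base money → 0.
FX sale ¥127 billion: BoJ balance sheet contracts → −¥127B.
Net: −347 + 0 − 127 = -¥474 billion.

-¥474 billion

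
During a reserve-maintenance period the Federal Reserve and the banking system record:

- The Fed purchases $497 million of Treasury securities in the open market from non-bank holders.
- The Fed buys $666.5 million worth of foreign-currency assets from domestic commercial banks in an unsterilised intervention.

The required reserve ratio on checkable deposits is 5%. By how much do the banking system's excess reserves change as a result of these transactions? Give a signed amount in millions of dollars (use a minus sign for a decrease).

Asset purchase (from non-banks) $497 million: reserves +$497M, deposits +$497M.
FX purchase $666.5 million: reserves +$666.5M, deposits 0.
Totals: Δreserves = +$1163.5M, Δdeposits = +$497M.
Δrequired reserves = 5% × +$497M = +$24.85M.
Δexcess reserves = Δreserves − Δrequired = +$1163.5M − (+$24.85M) = +$1138.65 million.

+$1138.65 million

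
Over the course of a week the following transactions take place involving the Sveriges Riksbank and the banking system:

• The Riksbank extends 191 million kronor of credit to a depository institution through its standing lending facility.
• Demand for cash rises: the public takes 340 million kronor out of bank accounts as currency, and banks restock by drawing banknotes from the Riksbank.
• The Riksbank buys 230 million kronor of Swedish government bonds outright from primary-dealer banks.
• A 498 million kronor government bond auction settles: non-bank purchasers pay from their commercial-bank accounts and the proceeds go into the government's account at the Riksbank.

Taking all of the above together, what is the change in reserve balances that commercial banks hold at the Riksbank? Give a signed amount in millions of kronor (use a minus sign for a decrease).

-417 million

Riksbank balance sheet:
  Assets:      Securities +230M, Loans to banks +191M
  Liabilities: Bank reserves −417M, Currency in circulation +340M, Government deposits +498M
So the change in reserve balances that commercial banks hold at the Riksbank is -417 million.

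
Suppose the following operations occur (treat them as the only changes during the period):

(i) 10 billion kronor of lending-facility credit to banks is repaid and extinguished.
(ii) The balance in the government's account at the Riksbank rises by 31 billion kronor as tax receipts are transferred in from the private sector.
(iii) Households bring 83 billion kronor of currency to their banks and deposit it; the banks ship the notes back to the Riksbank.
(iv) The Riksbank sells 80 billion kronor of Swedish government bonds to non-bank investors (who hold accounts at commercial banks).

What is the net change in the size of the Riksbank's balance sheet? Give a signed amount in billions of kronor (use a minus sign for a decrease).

Riksbank balance sheet:
  Assets:      Securities −80B, Loans to banks −10B
  Liabilities: Bank reserves −38B, Currency in circulation −83B, Government deposits +31B
Change in total Riksbank assets = -90 billion.

-90 billion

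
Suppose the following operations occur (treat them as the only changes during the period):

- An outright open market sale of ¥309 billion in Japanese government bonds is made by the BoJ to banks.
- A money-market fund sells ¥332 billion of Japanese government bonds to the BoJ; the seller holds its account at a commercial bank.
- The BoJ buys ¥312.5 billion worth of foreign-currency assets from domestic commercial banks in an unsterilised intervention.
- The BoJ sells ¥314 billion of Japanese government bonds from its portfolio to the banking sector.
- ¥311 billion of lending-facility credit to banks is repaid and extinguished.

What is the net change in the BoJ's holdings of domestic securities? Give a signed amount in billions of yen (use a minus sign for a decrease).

BoJ balance sheet:
  Assets:      Securities −¥291B, Loans to banks −¥311B, Foreign assets +¥312.5B
  Liabilities: Bank reserves −¥289.5B
Commercial banking system:
  Assets:      Reserves at CB −¥289.5B, Securities +¥623B, Foreign assets −¥312.5B
  Liabilities: Checkable deposits +¥332B, Borrowings from CB −¥311B
So the change in the BoJ's holdings of domestic securities is -¥291 billion.

-¥291 billion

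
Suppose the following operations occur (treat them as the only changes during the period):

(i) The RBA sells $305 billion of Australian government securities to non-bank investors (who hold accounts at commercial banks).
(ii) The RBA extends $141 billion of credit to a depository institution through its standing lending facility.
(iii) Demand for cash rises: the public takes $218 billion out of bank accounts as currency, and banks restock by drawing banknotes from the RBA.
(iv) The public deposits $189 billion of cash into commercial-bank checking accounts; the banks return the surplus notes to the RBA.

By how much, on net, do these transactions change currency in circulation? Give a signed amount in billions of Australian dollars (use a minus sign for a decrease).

+$29 billion

RBA balance sheet:
  Assets:      Securities −$305B, Loans to banks +$141B
  Liabilities: Bank reserves −$193B, Currency in circulation +$29B
Commercial banking system:
  Assets:      Reserves at CB −$193B
  Liabilities: Checkable deposits −$334B, Borrowings from CB +$141B
So the change in currency in circulation is +$29 billion.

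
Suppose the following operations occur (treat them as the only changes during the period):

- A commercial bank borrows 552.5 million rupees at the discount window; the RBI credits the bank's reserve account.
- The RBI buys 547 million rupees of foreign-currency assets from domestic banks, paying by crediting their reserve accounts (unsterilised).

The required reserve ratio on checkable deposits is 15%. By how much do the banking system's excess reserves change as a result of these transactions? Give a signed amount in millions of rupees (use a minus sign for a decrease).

+1099.5 million

Discount-window loan 552.5 million rupees: reserves +552.5M, deposits 0.
FX purchase 547 million rupees: reserves +547M, deposits 0.
Totals: Δreserves = +1099.5M, Δdeposits = 0.
Δrequired reserves = 15% × 0 = 0.
Δexcess reserves = Δreserves − Δrequired = +1099.5M − (0) = +1099.5 million.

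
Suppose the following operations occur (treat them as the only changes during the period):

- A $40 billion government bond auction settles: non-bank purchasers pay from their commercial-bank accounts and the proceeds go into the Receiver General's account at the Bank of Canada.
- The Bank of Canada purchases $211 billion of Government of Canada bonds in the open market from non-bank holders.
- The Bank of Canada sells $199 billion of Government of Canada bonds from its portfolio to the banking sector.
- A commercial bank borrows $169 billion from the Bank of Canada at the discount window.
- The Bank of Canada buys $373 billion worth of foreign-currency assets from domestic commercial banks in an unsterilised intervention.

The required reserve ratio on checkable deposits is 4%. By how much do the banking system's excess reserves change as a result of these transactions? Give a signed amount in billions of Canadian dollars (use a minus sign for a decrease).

Government account inflow $40 billion: reserves −$40B, deposits −$40B.
Asset purchase (from non-banks) $211 billion: reserves +$211B, deposits +$211B.
OMO sale (to banks) $199 billion: reserves −$199B, deposits 0.
Discount-window loan $169 billion: reserves +$169B, deposits 0.
FX purchase $373 billion: reserves +$373B, deposits 0.
Totals: Δreserves = +$514B, Δdeposits = +$171B.
Δrequired reserves = 4% × +$171B = +$6.84B.
Δexcess reserves = Δreserves − Δrequired = +$514B − (+$6.84B) = +$507.16 billion.

+$507.16 billion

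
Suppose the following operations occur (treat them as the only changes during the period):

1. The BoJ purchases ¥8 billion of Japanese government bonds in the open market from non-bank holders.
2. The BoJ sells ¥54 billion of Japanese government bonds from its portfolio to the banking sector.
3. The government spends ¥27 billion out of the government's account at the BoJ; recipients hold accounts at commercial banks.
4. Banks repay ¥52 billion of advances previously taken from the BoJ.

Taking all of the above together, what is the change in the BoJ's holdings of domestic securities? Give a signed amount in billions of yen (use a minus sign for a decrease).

-¥46 billion

Asset purchase (from non-banks) ¥8 billion: securities added to the BoJ's portfolio → +¥8B.
OMO sale (to banks) ¥54 billion: securities removed from the BoJ's portfolio → −¥54B.
Government spending ¥27 billion: the BoJ's securities portfolio is untouched → 0.
Discount-window repayment ¥52 billion: the BoJ's securities portfolio is untouched → 0.
Net: 8 − 54 + 0 + 0 = -¥46 billion.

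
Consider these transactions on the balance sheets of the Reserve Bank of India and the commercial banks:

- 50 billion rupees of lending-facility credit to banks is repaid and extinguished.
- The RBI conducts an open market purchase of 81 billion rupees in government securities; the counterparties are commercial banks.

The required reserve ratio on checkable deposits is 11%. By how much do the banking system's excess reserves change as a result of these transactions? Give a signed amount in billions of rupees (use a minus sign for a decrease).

+31 billion

Discount-window repayment 50 billion rupees: reserves −50B, deposits 0.
OMO purchase (from banks) 81 billion rupees: reserves +81B, deposits 0.
Totals: Δreserves = +31B, Δdeposits = 0.
Δrequired reserves = 11% × 0 = 0.
Δexcess reserves = Δreserves − Δrequired = +31B − (0) = +31 billion.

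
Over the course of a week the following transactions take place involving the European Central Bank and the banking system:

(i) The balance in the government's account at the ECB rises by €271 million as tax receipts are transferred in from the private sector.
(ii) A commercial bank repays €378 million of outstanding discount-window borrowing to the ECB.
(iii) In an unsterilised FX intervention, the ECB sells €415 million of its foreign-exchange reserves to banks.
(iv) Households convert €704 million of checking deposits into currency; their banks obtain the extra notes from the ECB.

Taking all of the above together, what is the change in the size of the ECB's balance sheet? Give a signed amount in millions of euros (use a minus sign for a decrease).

ECB balance sheet:
  Assets:      Loans to banks −€378M, Foreign assets −€415M
  Liabilities: Bank reserves −€1768M, Currency in circulation +€704M, Government deposits +€271M
Change in total ECB assets = -€793 million.

-€793 million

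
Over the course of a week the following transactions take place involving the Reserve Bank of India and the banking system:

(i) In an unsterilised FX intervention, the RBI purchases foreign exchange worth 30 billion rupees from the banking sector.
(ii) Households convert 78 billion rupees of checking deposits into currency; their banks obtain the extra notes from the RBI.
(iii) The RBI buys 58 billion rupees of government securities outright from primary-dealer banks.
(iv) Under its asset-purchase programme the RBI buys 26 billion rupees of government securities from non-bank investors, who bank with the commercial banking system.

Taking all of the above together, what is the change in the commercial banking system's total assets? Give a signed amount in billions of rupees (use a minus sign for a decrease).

-52 billion

RBI balance sheet:
  Assets:      Securities +84B, Foreign assets +30B
  Liabilities: Bank reserves +36B, Currency in circulation +78B
Commercial banking system:
  Assets:      Reserves at CB +36B, Securities −58B, Foreign assets −30B
  Liabilities: Checkable deposits −52B
Change in total bank assets = -52 billion.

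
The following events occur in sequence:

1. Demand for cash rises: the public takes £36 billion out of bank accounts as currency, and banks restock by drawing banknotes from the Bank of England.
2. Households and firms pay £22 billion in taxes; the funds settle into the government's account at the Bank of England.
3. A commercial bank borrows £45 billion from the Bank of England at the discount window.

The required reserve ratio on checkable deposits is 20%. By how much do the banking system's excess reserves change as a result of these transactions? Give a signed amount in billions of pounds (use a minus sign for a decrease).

Currency withdrawal £36 billion: reserves −£36B, deposits −£36B.
Government account inflow £22 billion: reserves −£22B, deposits −£22B.
Discount-window loan £45 billion: reserves +£45B, deposits 0.
Totals: Δreserves = −£13B, Δdeposits = −£58B.
Δrequired reserves = 20% × −£58B = −£11.6B.
Δexcess reserves = Δreserves − Δrequired = −£13B − (−£11.6B) = -£1.4 billion.

-£1.4 billion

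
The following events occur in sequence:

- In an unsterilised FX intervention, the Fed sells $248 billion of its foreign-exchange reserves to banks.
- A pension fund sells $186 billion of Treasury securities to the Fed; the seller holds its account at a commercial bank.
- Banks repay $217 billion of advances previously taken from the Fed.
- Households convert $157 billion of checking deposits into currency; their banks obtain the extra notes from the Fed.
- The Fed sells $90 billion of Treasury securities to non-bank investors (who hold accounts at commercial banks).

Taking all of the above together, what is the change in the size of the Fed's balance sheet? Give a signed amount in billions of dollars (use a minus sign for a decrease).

Fed balance sheet:
  Assets:      Securities +$96B, Loans to banks −$217B, Foreign assets −$248B
  Liabilities: Bank reserves −$526B, Currency in circulation +$157B
Change in total Fed assets = -$369 billion.

-$369 billion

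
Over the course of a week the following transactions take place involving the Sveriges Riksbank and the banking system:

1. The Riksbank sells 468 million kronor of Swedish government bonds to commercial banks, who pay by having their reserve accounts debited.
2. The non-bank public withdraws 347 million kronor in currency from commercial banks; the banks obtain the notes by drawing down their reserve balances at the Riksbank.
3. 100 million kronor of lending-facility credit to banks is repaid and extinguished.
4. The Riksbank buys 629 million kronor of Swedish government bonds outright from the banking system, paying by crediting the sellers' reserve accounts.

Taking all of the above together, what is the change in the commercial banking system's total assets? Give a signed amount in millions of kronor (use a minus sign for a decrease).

-447 million

OMO sale (to banks) 468 million kronor: just an asset swap on bank balance sheets → 0.
Currency withdrawal 347 million kronor: bank balance sheets shrink → −347M.
Discount-window repayment 100 million kronor: bank balance sheets shrink → −100M.
OMO purchase (from banks) 629 million kronor: just an asset swap on bank balance sheets → 0.
Net: 0 − 347 − 100 + 0 = -447 million.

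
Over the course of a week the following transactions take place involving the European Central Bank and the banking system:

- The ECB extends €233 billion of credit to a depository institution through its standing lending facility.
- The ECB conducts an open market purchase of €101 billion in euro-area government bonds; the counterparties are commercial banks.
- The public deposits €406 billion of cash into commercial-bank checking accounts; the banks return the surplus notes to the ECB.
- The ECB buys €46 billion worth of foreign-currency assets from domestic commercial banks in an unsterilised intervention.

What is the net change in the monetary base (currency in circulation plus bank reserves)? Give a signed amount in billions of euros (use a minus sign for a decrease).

+€380 billion

Discount-window loan €233 billion: ECB balance sheet expands → +€233B.
OMO purchase (from banks) €101 billion: ECB balance sheet expands → +€101B.
Currency deposit €406 billion: just a shift between currency and reserves — both are base money → 0.
FX purchase €46 billion: ECB balance sheet expands → +€46B.
Net: 233 + 101 + 0 + 46 = +€380 billion.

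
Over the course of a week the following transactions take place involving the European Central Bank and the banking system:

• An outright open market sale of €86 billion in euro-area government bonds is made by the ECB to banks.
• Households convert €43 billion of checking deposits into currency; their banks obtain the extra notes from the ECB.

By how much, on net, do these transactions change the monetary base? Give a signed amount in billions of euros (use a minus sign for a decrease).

-€86 billion

OMO sale (to banks) €86 billion: ECB balance sheet contracts → −€86B.
Currency withdrawal €43 billion: just a shift between currency and reserves — both are base money → 0.
Net: −86 + 0 = -€86 billion.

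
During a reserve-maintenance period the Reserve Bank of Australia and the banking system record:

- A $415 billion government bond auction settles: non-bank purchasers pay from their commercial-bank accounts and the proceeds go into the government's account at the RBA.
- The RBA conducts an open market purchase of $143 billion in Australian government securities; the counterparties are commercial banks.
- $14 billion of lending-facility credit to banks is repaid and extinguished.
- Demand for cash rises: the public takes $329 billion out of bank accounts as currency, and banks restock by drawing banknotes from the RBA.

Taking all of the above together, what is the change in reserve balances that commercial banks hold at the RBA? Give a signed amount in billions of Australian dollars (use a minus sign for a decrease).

-$615 billion

RBA balance sheet:
  Assets:      Securities +$143B, Loans to banks −$14B
  Liabilities: Bank reserves −$615B, Currency in circulation +$329B, Government deposits +$415B
Commercial banking system:
  Assets:      Reserves at CB −$615B, Securities −$143B
  Liabilities: Checkable deposits −$744B, Borrowings from CB −$14B
So the change in reserve balances that commercial banks hold at the RBA is -$615 billion.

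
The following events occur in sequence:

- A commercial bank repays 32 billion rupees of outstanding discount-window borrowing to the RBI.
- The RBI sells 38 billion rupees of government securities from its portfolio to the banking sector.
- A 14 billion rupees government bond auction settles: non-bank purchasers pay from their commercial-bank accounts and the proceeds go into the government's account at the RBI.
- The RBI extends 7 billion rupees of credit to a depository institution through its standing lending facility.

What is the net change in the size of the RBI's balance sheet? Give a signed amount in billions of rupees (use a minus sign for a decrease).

Discount-window repayment 32 billion rupees: an RBI asset is shed → −32B.
OMO sale (to banks) 38 billion rupees: an RBI asset is shed → −38B.
Government account inflow 14 billion rupees: only the composition of liabilities changes → 0.
Discount-window loan 7 billion rupees: an RBI asset is acquired → +7B.
Net: −32 − 38 + 0 + 7 = -63 billion.

-63 billion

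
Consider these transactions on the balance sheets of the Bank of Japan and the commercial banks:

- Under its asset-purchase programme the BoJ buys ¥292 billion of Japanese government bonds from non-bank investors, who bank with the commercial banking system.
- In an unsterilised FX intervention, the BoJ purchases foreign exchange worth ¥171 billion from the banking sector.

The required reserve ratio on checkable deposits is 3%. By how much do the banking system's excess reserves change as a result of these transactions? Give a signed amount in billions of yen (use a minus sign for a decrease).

+¥454.24 billion

Asset purchase (from non-banks) ¥292 billion: reserves +¥292B, deposits +¥292B.
FX purchase ¥171 billion: reserves +¥171B, deposits 0.
Totals: Δreserves = +¥463B, Δdeposits = +¥292B.
Δrequired reserves = 3% × +¥292B = +¥8.76B.
Δexcess reserves = Δreserves − Δrequired = +¥463B − (+¥8.76B) = +¥454.24 billion.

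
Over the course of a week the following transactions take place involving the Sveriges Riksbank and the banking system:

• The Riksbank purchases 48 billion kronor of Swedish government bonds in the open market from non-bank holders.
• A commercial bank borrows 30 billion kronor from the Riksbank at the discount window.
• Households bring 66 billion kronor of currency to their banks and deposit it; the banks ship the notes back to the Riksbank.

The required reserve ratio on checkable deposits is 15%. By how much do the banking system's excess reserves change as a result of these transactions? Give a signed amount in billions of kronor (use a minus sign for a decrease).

+126.9 billion

Asset purchase (from non-banks) 48 billion kronor: reserves +48B, deposits +48B.
Discount-window loan 30 billion kronor: reserves +30B, deposits 0.
Currency deposit 66 billion kronor: reserves +66B, deposits +66B.
Totals: Δreserves = +144B, Δdeposits = +114B.
Δrequired reserves = 15% × +114B = +17.1B.
Δexcess reserves = Δreserves − Δrequired = +144B − (+17.1B) = +126.9 billion.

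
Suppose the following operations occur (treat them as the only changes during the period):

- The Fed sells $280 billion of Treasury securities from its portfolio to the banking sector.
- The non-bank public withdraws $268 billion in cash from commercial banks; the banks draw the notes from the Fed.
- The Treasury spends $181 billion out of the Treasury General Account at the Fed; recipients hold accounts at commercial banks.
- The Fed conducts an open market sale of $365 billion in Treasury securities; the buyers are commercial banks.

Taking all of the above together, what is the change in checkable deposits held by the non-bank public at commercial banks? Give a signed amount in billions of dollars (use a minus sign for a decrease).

-$87 billion

Fed balance sheet:
  Assets:      Securities −$645B
  Liabilities: Bank reserves −$732B, Currency in circulation +$268B, Government deposits −$181B
Commercial banking system:
  Assets:      Reserves at CB −$732B, Securities +$645B
  Liabilities: Checkable deposits −$87B
So the change in checkable deposits held by the non-bank public at commercial banks is -$87 billion.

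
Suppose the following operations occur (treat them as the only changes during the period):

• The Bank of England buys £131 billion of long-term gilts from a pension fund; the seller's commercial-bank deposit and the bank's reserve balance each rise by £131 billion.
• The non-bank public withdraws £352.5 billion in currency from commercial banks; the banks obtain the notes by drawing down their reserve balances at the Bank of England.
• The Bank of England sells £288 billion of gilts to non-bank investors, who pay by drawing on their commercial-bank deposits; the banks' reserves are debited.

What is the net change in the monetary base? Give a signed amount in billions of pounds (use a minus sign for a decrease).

-£157 billion

Asset purchase (from non-banks) £131 billion: Bank of England balance sheet expands → +£131B.
Currency withdrawal £352.5 billion: just a shift between currency and reserves — both are base money → 0.
Asset sale (to non-banks) £288 billion: Bank of England balance sheet contracts → −£288B.
Net: 131 + 0 − 288 = -£157 billion.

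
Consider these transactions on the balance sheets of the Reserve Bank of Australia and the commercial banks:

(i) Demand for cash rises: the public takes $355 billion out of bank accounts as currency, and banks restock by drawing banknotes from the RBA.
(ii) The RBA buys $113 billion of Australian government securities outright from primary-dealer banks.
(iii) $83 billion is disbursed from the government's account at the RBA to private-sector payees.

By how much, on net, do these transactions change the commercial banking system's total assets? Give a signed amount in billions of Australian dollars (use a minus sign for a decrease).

RBA balance sheet:
  Assets:      Securities +$113B
  Liabilities: Bank reserves −$159B, Currency in circulation +$355B, Government deposits −$83B
Commercial banking system:
  Assets:      Reserves at CB −$159B, Securities −$113B
  Liabilities: Checkable deposits −$272B
Change in total bank assets = -$272 billion.

-$272 billion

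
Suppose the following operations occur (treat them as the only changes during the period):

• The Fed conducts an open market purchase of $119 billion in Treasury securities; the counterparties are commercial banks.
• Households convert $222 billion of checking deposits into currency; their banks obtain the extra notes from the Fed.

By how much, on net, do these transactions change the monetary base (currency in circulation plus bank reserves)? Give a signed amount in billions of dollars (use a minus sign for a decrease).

+$119 billion

Fed balance sheet:
  Assets:      Securities +$119B
  Liabilities: Bank reserves −$103B, Currency in circulation +$222B
Commercial banking system:
  Assets:      Reserves at CB −$103B, Securities −$119B
  Liabilities: Checkable deposits −$222B
Monetary base = currency + reserves: +$222B + (−$103B) = +$119 billion.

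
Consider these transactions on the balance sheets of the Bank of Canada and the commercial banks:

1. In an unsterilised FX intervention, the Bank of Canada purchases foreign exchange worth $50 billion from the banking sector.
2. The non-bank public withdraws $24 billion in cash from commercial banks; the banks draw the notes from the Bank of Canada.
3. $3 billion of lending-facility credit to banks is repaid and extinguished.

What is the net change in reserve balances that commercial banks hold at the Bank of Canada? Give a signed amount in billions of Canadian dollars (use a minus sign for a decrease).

+$23 billion

Bank of Canada balance sheet:
  Assets:      Loans to banks −$3B, Foreign assets +$50B
  Liabilities: Bank reserves +$23B, Currency in circulation +$24B
Commercial banking system:
  Assets:      Reserves at CB +$23B, Foreign assets −$50B
  Liabilities: Checkable deposits −$24B, Borrowings from CB −$3B
So the change in reserve balances that commercial banks hold at the Bank of Canada is +$23 billion.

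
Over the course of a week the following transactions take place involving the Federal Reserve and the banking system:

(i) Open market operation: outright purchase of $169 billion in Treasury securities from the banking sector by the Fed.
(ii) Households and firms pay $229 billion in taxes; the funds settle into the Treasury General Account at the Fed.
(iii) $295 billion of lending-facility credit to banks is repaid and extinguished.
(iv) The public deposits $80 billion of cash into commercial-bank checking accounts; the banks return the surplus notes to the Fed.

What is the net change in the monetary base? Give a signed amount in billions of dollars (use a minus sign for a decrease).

-$355 billion

OMO purchase (from banks) $169 billion: Fed balance sheet expands → +$169B.
Government account inflow $229 billion: reserves shift to a non-base liability → −$229B.
Discount-window repayment $295 billion: Fed balance sheet contracts → −$295B.
Currency deposit $80 billion: just a shift between currency and reserves — both are base money → 0.
Net: 169 − 229 − 295 + 0 = -$355 billion.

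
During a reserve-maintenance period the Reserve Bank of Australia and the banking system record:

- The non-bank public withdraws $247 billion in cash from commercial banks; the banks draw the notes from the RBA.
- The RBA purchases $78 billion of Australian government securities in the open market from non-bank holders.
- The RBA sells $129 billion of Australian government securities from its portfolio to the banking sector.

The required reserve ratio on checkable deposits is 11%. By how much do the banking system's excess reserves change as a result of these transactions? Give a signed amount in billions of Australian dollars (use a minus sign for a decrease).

Currency withdrawal $247 billion: reserves −$247B, deposits −$247B.
Asset purchase (from non-banks) $78 billion: reserves +$78B, deposits +$78B.
OMO sale (to banks) $129 billion: reserves −$129B, deposits 0.
Totals: Δreserves = −$298B, Δdeposits = −$169B.
Δrequired reserves = 11% × −$169B = −$18.59B.
Δexcess reserves = Δreserves − Δrequired = −$298B − (−$18.59B) = -$279.41 billion.

-$279.41 billion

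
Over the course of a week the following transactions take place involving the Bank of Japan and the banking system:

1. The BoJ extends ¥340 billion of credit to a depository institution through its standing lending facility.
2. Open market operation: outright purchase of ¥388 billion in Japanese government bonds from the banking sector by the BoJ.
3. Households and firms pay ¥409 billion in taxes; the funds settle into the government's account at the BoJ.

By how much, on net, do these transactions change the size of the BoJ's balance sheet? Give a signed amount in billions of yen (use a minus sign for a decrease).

+¥728 billion

Discount-window loan ¥340 billion: a BoJ asset is acquired → +¥340B.
OMO purchase (from banks) ¥388 billion: a BoJ asset is acquired → +¥388B.
Government account inflow ¥409 billion: only the composition of liabilities changes → 0.
Net: 340 + 388 + 0 = +¥728 billion.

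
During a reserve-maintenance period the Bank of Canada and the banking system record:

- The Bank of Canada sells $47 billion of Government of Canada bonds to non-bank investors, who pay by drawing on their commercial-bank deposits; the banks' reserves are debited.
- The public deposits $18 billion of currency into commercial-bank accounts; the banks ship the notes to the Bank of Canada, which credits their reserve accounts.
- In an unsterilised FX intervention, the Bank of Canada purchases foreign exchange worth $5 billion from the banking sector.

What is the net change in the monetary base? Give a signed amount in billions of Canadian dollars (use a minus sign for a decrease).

-$42 billion

Bank of Canada balance sheet:
  Assets:      Securities −$47B, Foreign assets +$5B
  Liabilities: Bank reserves −$24B, Currency in circulation −$18B
Commercial banking system:
  Assets:      Reserves at CB −$24B, Foreign assets −$5B
  Liabilities: Checkable deposits −$29B
Monetary base = currency + reserves: −$18B + (−$24B) = -$42 billion.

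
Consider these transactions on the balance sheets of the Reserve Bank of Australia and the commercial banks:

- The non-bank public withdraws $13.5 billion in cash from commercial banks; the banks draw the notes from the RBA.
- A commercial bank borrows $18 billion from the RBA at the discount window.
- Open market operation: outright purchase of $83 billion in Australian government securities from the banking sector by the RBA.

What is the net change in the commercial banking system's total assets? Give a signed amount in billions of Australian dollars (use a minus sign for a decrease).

RBA balance sheet:
  Assets:      Securities +$83B, Loans to banks +$18B
  Liabilities: Bank reserves +$87.5B, Currency in circulation +$13.5B
Commercial banking system:
  Assets:      Reserves at CB +$87.5B, Securities −$83B
  Liabilities: Checkable deposits −$13.5B, Borrowings from CB +$18B
Change in total bank assets = +$4.5 billion.

+$4.5 billion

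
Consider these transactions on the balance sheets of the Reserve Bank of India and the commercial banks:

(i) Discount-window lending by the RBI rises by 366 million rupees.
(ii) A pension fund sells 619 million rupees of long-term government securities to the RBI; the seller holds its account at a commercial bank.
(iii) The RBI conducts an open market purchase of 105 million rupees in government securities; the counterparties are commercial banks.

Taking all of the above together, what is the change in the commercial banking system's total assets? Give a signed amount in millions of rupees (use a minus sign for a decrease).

+985 million

RBI balance sheet:
  Assets:      Securities +724M, Loans to banks +366M
  Liabilities: Bank reserves +1090M
Commercial banking system:
  Assets:      Reserves at CB +1090M, Securities −105M
  Liabilities: Checkable deposits +619M, Borrowings from CB +366M
Change in total bank assets = +985 million.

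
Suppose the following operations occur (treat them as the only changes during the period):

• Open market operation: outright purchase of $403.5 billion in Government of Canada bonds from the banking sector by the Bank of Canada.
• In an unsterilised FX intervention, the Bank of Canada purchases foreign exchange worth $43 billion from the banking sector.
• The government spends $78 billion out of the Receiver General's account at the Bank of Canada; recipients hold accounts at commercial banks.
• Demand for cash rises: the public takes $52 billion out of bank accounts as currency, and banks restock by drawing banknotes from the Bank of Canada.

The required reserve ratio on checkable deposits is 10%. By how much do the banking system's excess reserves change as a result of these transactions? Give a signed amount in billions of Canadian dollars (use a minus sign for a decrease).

OMO purchase (from banks) $403.5 billion: reserves +$403.5B, deposits 0.
FX purchase $43 billion: reserves +$43B, deposits 0.
Government spending $78 billion: reserves +$78B, deposits +$78B.
Currency withdrawal $52 billion: reserves −$52B, deposits −$52B.
Totals: Δreserves = +$472.5B, Δdeposits = +$26B.
Δrequired reserves = 10% × +$26B = +$2.6B.
Δexcess reserves = Δreserves − Δrequired = +$472.5B − (+$2.6B) = +$469.9 billion.

+$469.9 billion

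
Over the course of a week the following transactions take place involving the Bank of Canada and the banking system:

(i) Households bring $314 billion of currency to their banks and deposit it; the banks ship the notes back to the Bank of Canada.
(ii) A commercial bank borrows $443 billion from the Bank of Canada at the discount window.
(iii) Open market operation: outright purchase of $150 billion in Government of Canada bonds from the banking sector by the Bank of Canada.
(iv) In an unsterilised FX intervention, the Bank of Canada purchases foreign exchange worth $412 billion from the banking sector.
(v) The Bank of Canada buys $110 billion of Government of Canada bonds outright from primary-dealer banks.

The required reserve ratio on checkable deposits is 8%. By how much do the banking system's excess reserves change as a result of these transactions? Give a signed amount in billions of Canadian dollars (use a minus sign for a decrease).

Currency deposit $314 billion: reserves +$314B, deposits +$314B.
Discount-window loan $443 billion: reserves +$443B, deposits 0.
OMO purchase (from banks) $150 billion: reserves +$150B, deposits 0.
FX purchase $412 billion: reserves +$412B, deposits 0.
OMO purchase (from banks) $110 billion: reserves +$110B, deposits 0.
Totals: Δreserves = +$1429B, Δdeposits = +$314B.
Δrequired reserves = 8% × +$314B = +$25.12B.
Δexcess reserves = Δreserves − Δrequired = +$1429B − (+$25.12B) = +$1403.88 billion.

+$1403.88 billion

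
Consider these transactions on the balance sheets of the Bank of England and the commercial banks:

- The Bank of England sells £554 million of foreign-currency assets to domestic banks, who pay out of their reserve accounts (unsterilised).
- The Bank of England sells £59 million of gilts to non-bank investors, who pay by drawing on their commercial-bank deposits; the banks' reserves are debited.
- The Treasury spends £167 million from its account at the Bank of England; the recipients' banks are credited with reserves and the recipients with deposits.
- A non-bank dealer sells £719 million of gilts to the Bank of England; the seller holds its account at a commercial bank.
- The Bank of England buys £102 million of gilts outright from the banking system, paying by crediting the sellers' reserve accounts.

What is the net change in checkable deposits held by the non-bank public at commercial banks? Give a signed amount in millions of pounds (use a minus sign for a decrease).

Bank of England balance sheet:
  Assets:      Securities +£762M, Foreign assets −£554M
  Liabilities: Bank reserves +£375M, Government deposits −£167M
Commercial banking system:
  Assets:      Reserves at CB +£375M, Securities −£102M, Foreign assets +£554M
  Liabilities: Checkable deposits +£827M
So the change in checkable deposits held by the non-bank public at commercial banks is +£827 million.

+£827 million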